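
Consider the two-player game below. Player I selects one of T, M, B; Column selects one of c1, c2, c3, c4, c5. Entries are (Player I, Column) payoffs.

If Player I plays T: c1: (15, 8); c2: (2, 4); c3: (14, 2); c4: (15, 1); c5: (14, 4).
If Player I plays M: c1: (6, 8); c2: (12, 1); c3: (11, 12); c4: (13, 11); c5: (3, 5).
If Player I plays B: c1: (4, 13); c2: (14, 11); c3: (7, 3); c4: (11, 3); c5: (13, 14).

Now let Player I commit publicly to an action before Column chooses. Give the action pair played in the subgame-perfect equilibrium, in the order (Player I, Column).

(T, c1)

Solve by backward induction (Player I leads).
- T → Column plays c1 (best of 8, 4, 2, 1, 4); Player I gets 15.
- M → Column plays c3 (best of 8, 1, 12, 11, 5); Player I gets 11.
- B → Column plays c5 (best of 13, 11, 3, 3, 14); Player I gets 13.
Maximizing over 15, 11, 13, Player I chooses T. Subgame-perfect outcome: (T, c1) with payoffs (15, 8).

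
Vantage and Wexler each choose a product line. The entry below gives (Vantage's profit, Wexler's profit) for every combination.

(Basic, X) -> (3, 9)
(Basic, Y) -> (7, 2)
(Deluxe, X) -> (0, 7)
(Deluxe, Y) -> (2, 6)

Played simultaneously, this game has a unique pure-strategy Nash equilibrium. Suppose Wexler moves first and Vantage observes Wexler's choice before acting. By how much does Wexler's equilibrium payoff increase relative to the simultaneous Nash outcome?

Vantage best-responds to each possible Wexler move:
- X → Vantage plays Basic (best of 3, 0); Wexler gets 9.
- Y → Vantage plays Basic (best of 7, 2); Wexler gets 2.
Wexler's induced payoffs are 9, 2, so Wexler commits to X. Subgame-perfect outcome: (Basic, X) with payoffs (3, 9).
For the simultaneous game, intersect best replies.
Vantage's best replies: X→Basic; Y→Basic.
Wexler's best replies: Basic→X; Deluxe→X.
Only (Basic, X) has each player best-responding; Nash payoffs (3, 9).
Wexler's commitment gain: 9 − 9 = 0.

0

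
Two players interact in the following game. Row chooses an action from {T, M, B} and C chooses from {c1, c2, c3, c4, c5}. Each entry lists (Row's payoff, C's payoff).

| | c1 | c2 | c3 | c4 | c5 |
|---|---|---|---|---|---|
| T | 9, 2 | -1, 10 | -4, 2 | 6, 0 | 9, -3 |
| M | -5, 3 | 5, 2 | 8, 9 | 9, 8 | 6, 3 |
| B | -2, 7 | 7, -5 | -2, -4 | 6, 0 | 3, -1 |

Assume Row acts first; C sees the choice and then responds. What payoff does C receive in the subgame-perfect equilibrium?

Backward induction with Row moving first.
- T → C plays c2 (best of 2, 10, 2, 0, -3); Row gets -1.
- M → C plays c3 (best of 3, 2, 9, 8, 3); Row gets 8.
- B → C plays c1 (best of 7, -5, -4, 0, -1); Row gets -2.
Among -1, 8, -2, the best is 8 at M. Subgame-perfect outcome: (M, c3) with payoffs (8, 9).

9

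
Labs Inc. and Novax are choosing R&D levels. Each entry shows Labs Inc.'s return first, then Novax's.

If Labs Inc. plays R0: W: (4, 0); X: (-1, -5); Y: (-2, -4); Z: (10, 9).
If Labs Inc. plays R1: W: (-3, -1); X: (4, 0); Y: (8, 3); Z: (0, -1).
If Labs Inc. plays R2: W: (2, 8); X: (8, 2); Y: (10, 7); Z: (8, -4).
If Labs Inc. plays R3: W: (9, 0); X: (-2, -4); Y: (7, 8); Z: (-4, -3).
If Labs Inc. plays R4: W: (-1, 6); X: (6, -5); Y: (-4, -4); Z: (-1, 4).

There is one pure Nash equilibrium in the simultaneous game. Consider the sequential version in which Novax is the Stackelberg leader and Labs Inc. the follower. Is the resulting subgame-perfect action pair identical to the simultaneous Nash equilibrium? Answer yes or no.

yes

Work backward from Labs Inc.'s decision.
- W → Labs Inc. plays R3 (best of 4, -3, 2, 9, -1); Novax gets 0.
- X → Labs Inc. plays R2 (best of -1, 4, 8, -2, 6); Novax gets 2.
- Y → Labs Inc. plays R2 (best of -2, 8, 10, 7, -4); Novax gets 7.
- Z → Labs Inc. plays R0 (best of 10, 0, 8, -4, -1); Novax gets 9.
Among 0, 2, 7, 9, the best is 9 at Z. Subgame-perfect outcome: (R0, Z) with payoffs (10, 9).
Under simultaneous play:
Labs Inc.'s best replies: W→R3; X→R2; Y→R2; Z→R0.
Novax's best replies: R0→Z; R1→Y; R2→W; R3→Y; R4→W.
The unique mutual best reply is (R0, Z), giving (10, 9).
Sequential outcome (R0, Z) coincides with the Nash profile (R0, Z).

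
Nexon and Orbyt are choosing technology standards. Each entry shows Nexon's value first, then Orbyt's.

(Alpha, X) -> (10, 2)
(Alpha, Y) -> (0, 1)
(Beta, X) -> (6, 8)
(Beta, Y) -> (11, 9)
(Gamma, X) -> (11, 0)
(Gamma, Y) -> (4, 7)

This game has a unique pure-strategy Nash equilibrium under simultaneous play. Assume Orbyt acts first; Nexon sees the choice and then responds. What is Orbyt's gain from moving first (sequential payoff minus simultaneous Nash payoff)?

Nexon best-responds to each possible Orbyt move:
- X → Nexon plays Gamma (best of 10, 6, 11); Orbyt gets 0.
- Y → Nexon plays Beta (best of 0, 11, 4); Orbyt gets 9.
Maximizing over 0, 9, Orbyt chooses Y. Subgame-perfect outcome: (Beta, Y) with payoffs (11, 9).
Under simultaneous play:
Nexon's best replies: X→Gamma; Y→Beta.
Orbyt's best replies: Alpha→X; Beta→Y; Gamma→Y.
Only (Beta, Y) has each player best-responding; Nash payoffs (11, 9).
Orbyt's commitment gain: 9 − 9 = 0.

0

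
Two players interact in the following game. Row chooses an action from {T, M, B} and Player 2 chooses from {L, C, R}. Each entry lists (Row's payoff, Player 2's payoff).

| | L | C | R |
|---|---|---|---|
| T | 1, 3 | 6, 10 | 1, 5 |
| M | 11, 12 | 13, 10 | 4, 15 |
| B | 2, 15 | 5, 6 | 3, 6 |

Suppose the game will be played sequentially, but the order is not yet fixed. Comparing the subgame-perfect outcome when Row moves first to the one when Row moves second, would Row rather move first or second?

If Row leads: Player 2's best replies are T→C, M→R, B→L; Row's induced payoffs 6, 4, 2; outcome (T, C), payoffs (6, 10).
If Player 2 leads: Row's best replies are L→M, C→M, R→M; Player 2's induced payoffs 12, 10, 15; outcome (M, R), payoffs (4, 15).
Row gets 6 moving first and 4 moving second, so Row prefers to move first.

first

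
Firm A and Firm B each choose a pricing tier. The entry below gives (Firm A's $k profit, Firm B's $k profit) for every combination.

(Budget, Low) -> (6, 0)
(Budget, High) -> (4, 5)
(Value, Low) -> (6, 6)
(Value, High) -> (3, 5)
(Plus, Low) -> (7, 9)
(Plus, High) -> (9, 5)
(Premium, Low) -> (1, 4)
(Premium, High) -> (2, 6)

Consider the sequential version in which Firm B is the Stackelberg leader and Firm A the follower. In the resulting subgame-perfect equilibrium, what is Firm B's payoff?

Backward induction with Firm B moving first.
- Low → Firm A plays Plus (best of 6, 6, 7, 1); Firm B gets 9.
- High → Firm A plays Plus (best of 4, 3, 9, 2); Firm B gets 5.
Firm B's induced payoffs are 9, 5, so Firm B commits to Low. Subgame-perfect outcome: (Plus, Low) with payoffs (7, 9).

9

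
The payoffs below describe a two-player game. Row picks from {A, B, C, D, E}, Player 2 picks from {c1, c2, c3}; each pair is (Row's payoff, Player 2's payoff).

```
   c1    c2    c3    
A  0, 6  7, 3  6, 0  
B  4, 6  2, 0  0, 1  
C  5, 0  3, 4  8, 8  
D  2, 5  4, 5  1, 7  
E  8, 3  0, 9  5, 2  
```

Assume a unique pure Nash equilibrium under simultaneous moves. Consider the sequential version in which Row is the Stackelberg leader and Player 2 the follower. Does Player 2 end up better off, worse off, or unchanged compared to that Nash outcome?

Work backward from Player 2's decision.
- A: Player 2 compares 6, 3, 0 and picks c1; Row would get 0.
- B: Player 2 compares 6, 0, 1 and picks c1; Row would get 4.
- C: Player 2 compares 0, 4, 8 and picks c3; Row would get 8.
- D: Player 2 compares 5, 5, 7 and picks c3; Row would get 1.
- E: Player 2 compares 3, 9, 2 and picks c2; Row would get 0.
Row's induced payoffs are 0, 4, 8, 1, 0, so Row commits to C. Subgame-perfect outcome: (C, c3) with payoffs (8, 8).
For the simultaneous game, intersect best replies.
Row's best replies: c1→E; c2→A; c3→C.
Player 2's best replies: A→c1; B→c1; C→c3; D→c3; E→c2.
Only (C, c3) has each player best-responding; Nash payoffs (8, 8).
Player 2 earns 8 sequentially versus 8 at the Nash outcome: unchanged.

unchanged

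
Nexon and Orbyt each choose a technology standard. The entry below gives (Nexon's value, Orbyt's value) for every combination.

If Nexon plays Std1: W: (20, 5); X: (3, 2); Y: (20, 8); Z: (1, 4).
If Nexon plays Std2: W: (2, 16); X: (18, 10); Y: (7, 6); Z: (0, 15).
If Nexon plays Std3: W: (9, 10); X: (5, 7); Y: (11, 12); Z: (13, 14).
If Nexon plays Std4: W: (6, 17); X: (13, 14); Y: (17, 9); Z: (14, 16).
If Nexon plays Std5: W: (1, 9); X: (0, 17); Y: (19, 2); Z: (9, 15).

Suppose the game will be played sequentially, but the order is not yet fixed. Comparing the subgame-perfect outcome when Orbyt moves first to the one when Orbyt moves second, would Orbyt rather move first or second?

If Nexon leads: Orbyt's best replies are Std1→Y, Std2→W, Std3→Z, Std4→W, Std5→X; Nexon's induced payoffs 20, 2, 13, 6, 0; outcome (Std1, Y), payoffs (20, 8).
If Orbyt leads: Nexon's best replies are W→Std1, X→Std2, Y→Std1, Z→Std4; Orbyt's induced payoffs 5, 10, 8, 16; outcome (Std4, Z), payoffs (14, 16).
Orbyt gets 16 moving first and 8 moving second, so Orbyt prefers to move first.

first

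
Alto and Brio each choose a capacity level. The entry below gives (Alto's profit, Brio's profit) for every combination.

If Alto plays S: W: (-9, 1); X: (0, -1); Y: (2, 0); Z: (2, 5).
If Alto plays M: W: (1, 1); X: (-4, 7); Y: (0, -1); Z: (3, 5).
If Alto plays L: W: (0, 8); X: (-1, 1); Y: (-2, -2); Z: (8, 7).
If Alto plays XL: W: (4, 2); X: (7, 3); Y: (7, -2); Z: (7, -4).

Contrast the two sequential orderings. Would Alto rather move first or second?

If Alto leads: Brio's best replies are S→Z, M→X, L→W, XL→X; Alto's induced payoffs 2, -4, 0, 7; outcome (XL, X), payoffs (7, 3).
If Brio leads: Alto's best replies are W→XL, X→XL, Y→XL, Z→L; Brio's induced payoffs 2, 3, -2, 7; outcome (L, Z), payoffs (8, 7).
Alto gets 7 moving first and 8 moving second, so Alto prefers to move second.

second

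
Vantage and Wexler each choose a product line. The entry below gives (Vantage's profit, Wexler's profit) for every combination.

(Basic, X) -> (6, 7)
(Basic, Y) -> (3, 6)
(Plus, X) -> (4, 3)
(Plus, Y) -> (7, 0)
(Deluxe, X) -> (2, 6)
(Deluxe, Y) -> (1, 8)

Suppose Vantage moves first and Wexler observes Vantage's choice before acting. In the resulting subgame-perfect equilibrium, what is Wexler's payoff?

Wexler best-responds to each possible Vantage move:
- Basic: Wexler compares 7, 6 and picks X; Vantage would get 6.
- Plus: Wexler compares 3, 0 and picks X; Vantage would get 4.
- Deluxe: Wexler compares 6, 8 and picks Y; Vantage would get 1.
Maximizing over 6, 4, 1, Vantage chooses Basic. Subgame-perfect outcome: (Basic, X) with payoffs (6, 7).

7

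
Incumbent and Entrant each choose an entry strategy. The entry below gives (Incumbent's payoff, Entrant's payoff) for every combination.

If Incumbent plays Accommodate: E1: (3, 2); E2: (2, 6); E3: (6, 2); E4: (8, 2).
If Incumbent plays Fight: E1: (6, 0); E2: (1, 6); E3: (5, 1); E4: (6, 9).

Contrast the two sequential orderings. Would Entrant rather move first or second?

If Incumbent leads: Entrant's best replies are Accommodate→E2, Fight→E4; Incumbent's induced payoffs 2, 6; outcome (Fight, E4), payoffs (6, 9).
If Entrant leads: Incumbent's best replies are E1→Fight, E2→Accommodate, E3→Accommodate, E4→Accommodate; Entrant's induced payoffs 0, 6, 2, 2; outcome (Accommodate, E2), payoffs (2, 6).
Entrant gets 6 moving first and 9 moving second, so Entrant prefers to move second.

second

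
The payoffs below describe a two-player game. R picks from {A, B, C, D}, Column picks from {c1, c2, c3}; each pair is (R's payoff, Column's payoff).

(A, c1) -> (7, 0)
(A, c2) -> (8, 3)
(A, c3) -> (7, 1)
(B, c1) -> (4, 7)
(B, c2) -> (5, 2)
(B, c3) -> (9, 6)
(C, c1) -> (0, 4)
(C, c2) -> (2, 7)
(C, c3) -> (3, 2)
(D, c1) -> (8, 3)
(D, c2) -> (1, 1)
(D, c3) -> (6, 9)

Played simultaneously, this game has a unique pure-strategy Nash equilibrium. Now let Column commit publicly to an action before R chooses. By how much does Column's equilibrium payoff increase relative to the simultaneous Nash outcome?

Backward induction with Column moving first.
- c1: BR = D, leader payoff 3.
- c2: BR = A, leader payoff 3.
- c3: BR = B, leader payoff 6.
Column's induced payoffs are 3, 3, 6, so Column commits to c3. Subgame-perfect outcome: (B, c3) with payoffs (9, 6).
For the simultaneous game, intersect best replies.
R's best replies: c1→D; c2→A; c3→B.
Column's best replies: A→c2; B→c1; C→c2; D→c3.
The unique mutual best reply is (A, c2), giving (8, 3).
Column's commitment gain: 6 − 3 = 3.

3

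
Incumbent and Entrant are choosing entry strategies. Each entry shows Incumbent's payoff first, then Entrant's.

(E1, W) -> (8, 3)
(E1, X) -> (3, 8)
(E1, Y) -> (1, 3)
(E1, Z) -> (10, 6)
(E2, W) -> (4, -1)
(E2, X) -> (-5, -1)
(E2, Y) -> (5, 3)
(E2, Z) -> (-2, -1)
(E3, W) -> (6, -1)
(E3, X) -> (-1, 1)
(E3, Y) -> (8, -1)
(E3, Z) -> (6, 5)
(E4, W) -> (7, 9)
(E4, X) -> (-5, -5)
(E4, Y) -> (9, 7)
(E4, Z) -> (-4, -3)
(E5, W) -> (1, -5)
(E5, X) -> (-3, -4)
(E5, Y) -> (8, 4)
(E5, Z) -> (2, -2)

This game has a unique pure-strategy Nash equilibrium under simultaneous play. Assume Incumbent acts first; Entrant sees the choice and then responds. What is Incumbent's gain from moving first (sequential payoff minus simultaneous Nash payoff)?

Entrant best-responds to each possible Incumbent move:
- E1: Entrant compares 3, 8, 3, 6 and picks X; Incumbent would get 3.
- E2: Entrant compares -1, -1, 3, -1 and picks Y; Incumbent would get 5.
- E3: Entrant compares -1, 1, -1, 5 and picks Z; Incumbent would get 6.
- E4: Entrant compares 9, -5, 7, -3 and picks W; Incumbent would get 7.
- E5: Entrant compares -5, -4, 4, -2 and picks Y; Incumbent would get 8.
Among 3, 5, 6, 7, 8, the best is 8 at E5. Subgame-perfect outcome: (E5, Y) with payoffs (8, 4).
Now find the simultaneous Nash equilibrium.
Incumbent's best replies: W→E1; X→E1; Y→E4; Z→E1.
Entrant's best replies: E1→X; E2→Y; E3→Z; E4→W; E5→Y.
Only (E1, X) has each player best-responding; Nash payoffs (3, 8).
Incumbent's commitment gain: 8 − 3 = 5.

5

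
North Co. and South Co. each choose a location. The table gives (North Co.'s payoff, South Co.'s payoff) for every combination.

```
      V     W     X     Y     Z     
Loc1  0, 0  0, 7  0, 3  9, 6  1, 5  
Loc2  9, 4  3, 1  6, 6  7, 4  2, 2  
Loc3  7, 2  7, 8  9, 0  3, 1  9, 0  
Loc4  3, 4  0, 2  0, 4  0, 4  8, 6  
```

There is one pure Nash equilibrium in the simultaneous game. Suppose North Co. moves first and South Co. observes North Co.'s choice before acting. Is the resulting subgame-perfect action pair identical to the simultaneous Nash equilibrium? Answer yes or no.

Solve by backward induction (North Co. leads).
- Loc1: South Co. compares 0, 7, 3, 6, 5 and picks W; North Co. would get 0.
- Loc2: South Co. compares 4, 1, 6, 4, 2 and picks X; North Co. would get 6.
- Loc3: South Co. compares 2, 8, 0, 1, 0 and picks W; North Co. would get 7.
- Loc4: South Co. compares 4, 2, 4, 4, 6 and picks Z; North Co. would get 8.
North Co.'s induced payoffs are 0, 6, 7, 8, so North Co. commits to Loc4. Subgame-perfect outcome: (Loc4, Z) with payoffs (8, 6).
Now find the simultaneous Nash equilibrium.
North Co.'s best replies: V→Loc2; W→Loc3; X→Loc3; Y→Loc1; Z→Loc3.
South Co.'s best replies: Loc1→W; Loc2→X; Loc3→W; Loc4→Z.
The unique mutual best reply is (Loc3, W), giving (7, 8).
Sequential outcome (Loc4, Z) differs from the Nash profile (Loc3, W).

no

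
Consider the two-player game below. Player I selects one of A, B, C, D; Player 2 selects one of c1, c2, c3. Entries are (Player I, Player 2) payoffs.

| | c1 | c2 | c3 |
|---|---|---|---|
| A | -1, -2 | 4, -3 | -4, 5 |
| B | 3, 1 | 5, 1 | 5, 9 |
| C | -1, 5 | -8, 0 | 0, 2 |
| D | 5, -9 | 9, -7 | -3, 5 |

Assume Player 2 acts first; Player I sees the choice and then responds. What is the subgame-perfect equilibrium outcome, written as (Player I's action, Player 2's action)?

Work backward from Player I's decision.
- c1: BR = D, leader payoff -9.
- c2: BR = D, leader payoff -7.
- c3: BR = B, leader payoff 9.
Maximizing over -9, -7, 9, Player 2 chooses c3. Subgame-perfect outcome: (B, c3) with payoffs (5, 9).

(B, c3)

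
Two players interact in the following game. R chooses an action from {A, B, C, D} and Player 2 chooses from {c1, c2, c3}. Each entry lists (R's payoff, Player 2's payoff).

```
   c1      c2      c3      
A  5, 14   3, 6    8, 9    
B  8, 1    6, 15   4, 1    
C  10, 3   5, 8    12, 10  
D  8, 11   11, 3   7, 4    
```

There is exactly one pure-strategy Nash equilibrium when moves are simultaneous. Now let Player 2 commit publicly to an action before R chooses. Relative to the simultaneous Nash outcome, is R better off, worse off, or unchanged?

Work backward from R's decision.
- c1: BR = C, leader payoff 3.
- c2: BR = D, leader payoff 3.
- c3: BR = C, leader payoff 10.
Player 2's induced payoffs are 3, 3, 10, so Player 2 commits to c3. Subgame-perfect outcome: (C, c3) with payoffs (12, 10).
Now find the simultaneous Nash equilibrium.
R's best replies: c1→C; c2→D; c3→C.
Player 2's best replies: A→c1; B→c2; C→c3; D→c1.
Only (C, c3) has each player best-responding; Nash payoffs (12, 10).
R earns 12 sequentially versus 12 at the Nash outcome: unchanged.

unchanged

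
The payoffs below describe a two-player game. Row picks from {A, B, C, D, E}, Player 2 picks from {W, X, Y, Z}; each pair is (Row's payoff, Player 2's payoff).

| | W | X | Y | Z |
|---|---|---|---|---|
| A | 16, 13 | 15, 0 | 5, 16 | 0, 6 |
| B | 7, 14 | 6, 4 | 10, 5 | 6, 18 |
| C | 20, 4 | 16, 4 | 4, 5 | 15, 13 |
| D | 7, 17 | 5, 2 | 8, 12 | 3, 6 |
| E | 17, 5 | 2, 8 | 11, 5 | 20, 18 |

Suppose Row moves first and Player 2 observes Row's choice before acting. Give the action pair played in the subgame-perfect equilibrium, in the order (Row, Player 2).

Work backward from Player 2's decision.
- A: Player 2 compares 13, 0, 16, 6 and picks Y; Row would get 5.
- B: Player 2 compares 14, 4, 5, 18 and picks Z; Row would get 6.
- C: Player 2 compares 4, 4, 5, 13 and picks Z; Row would get 15.
- D: Player 2 compares 17, 2, 12, 6 and picks W; Row would get 7.
- E: Player 2 compares 5, 8, 5, 18 and picks Z; Row would get 20.
Maximizing over 5, 6, 15, 7, 20, Row chooses E. Subgame-perfect outcome: (E, Z) with payoffs (20, 18).

(E, Z)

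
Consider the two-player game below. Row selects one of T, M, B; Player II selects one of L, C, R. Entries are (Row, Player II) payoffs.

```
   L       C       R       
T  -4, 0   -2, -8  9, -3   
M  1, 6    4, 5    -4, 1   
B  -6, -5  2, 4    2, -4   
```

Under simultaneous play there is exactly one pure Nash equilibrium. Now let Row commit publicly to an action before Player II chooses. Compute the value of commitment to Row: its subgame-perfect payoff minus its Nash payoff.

1

Solve by backward induction (Row leads).
- T: Player II compares 0, -8, -3 and picks L; Row would get -4.
- M: Player II compares 6, 5, 1 and picks L; Row would get 1.
- B: Player II compares -5, 4, -4 and picks C; Row would get 2.
Among -4, 1, 2, the best is 2 at B. Subgame-perfect outcome: (B, C) with payoffs (2, 4).
Now find the simultaneous Nash equilibrium.
Row's best replies: L→M; C→M; R→T.
Player II's best replies: T→L; M→L; B→C.
Only (M, L) has each player best-responding; Nash payoffs (1, 6).
Row's commitment gain: 2 − 1 = 1.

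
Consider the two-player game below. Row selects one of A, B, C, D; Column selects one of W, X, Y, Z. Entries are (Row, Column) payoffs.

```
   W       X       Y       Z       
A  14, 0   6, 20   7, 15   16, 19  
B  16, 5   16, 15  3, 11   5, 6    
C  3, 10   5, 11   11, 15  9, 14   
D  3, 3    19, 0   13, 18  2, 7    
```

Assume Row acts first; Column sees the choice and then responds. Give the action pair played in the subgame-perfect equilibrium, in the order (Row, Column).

(B, X)

Solve by backward induction (Row leads).
- A → Column plays X (best of 0, 20, 15, 19); Row gets 6.
- B → Column plays X (best of 5, 15, 11, 6); Row gets 16.
- C → Column plays Y (best of 10, 11, 15, 14); Row gets 11.
- D → Column plays Y (best of 3, 0, 18, 7); Row gets 13.
Maximizing over 6, 16, 11, 13, Row chooses B. Subgame-perfect outcome: (B, X) with payoffs (16, 15).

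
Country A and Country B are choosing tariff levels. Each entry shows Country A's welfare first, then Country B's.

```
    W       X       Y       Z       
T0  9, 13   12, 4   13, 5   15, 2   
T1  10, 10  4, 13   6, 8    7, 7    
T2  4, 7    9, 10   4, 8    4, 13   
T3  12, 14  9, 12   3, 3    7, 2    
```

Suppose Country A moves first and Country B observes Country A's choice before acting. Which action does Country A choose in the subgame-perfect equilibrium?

T3

Solve by backward induction (Country A leads).
- T0 → Country B plays W (best of 13, 4, 5, 2); Country A gets 9.
- T1 → Country B plays X (best of 10, 13, 8, 7); Country A gets 4.
- T2 → Country B plays Z (best of 7, 10, 8, 13); Country A gets 4.
- T3 → Country B plays W (best of 14, 12, 3, 2); Country A gets 12.
Maximizing over 9, 4, 4, 12, Country A chooses T3. Subgame-perfect outcome: (T3, W) with payoffs (12, 14).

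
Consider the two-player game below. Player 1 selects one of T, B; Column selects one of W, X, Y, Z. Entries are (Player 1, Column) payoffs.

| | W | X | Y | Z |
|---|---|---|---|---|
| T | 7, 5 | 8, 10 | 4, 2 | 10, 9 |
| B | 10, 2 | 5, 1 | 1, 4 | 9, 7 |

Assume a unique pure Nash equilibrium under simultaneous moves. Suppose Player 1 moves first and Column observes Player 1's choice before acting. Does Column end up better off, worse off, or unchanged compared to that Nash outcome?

worse off

Solve by backward induction (Player 1 leads).
- T: Column compares 5, 10, 2, 9 and picks X; Player 1 would get 8.
- B: Column compares 2, 1, 4, 7 and picks Z; Player 1 would get 9.
Among 8, 9, the best is 9 at B. Subgame-perfect outcome: (B, Z) with payoffs (9, 7).
Under simultaneous play:
Player 1's best replies: W→B; X→T; Y→T; Z→T.
Column's best replies: T→X; B→Z.
The unique mutual best reply is (T, X), giving (8, 10).
Column earns 7 sequentially versus 10 at the Nash outcome: worse off.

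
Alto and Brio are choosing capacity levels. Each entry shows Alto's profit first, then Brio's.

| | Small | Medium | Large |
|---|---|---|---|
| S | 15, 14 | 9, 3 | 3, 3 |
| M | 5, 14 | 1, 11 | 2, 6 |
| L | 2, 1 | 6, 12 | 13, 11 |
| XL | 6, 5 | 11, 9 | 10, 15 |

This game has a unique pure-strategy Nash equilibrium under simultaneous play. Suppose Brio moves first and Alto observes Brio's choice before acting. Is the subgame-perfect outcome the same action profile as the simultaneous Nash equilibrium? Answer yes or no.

Solve by backward induction (Brio leads).
- Small: Alto compares 15, 5, 2, 6 and picks S; Brio would get 14.
- Medium: Alto compares 9, 1, 6, 11 and picks XL; Brio would get 9.
- Large: Alto compares 3, 2, 13, 10 and picks L; Brio would get 11.
Brio's induced payoffs are 14, 9, 11, so Brio commits to Small. Subgame-perfect outcome: (S, Small) with payoffs (15, 14).
Under simultaneous play:
Alto's best replies: Small→S; Medium→XL; Large→L.
Brio's best replies: S→Small; M→Small; L→Medium; XL→Large.
The unique mutual best reply is (S, Small), giving (15, 14).
Sequential outcome (S, Small) coincides with the Nash profile (S, Small).

yes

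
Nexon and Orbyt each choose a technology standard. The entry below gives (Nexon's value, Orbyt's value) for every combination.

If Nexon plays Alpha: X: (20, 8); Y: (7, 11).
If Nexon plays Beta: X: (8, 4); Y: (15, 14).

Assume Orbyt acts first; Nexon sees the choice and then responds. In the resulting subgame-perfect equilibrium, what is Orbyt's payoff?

Backward induction with Orbyt moving first.
- X: Nexon compares 20, 8 and picks Alpha; Orbyt would get 8.
- Y: Nexon compares 7, 15 and picks Beta; Orbyt would get 14.
Orbyt's induced payoffs are 8, 14, so Orbyt commits to Y. Subgame-perfect outcome: (Beta, Y) with payoffs (15, 14).

14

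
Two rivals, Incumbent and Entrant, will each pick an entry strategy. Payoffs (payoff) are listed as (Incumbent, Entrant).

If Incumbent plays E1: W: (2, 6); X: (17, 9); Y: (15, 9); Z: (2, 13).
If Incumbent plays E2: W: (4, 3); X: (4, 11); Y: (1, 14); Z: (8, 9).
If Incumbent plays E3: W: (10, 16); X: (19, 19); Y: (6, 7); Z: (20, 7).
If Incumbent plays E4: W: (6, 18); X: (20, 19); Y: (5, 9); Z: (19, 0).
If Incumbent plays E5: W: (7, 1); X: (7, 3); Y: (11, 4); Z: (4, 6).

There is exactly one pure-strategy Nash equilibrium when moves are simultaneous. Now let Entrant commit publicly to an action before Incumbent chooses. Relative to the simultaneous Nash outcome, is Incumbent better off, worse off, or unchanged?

Solve by backward induction (Entrant leads).
- W → Incumbent plays E3 (best of 2, 4, 10, 6, 7); Entrant gets 16.
- X → Incumbent plays E4 (best of 17, 4, 19, 20, 7); Entrant gets 19.
- Y → Incumbent plays E1 (best of 15, 1, 6, 5, 11); Entrant gets 9.
- Z → Incumbent plays E3 (best of 2, 8, 20, 19, 4); Entrant gets 7.
Among 16, 19, 9, 7, the best is 19 at X. Subgame-perfect outcome: (E4, X) with payoffs (20, 19).
Now find the simultaneous Nash equilibrium.
Incumbent's best replies: W→E3; X→E4; Y→E1; Z→E3.
Entrant's best replies: E1→Z; E2→Y; E3→X; E4→X; E5→Z.
The unique mutual best reply is (E4, X), giving (20, 19).
Incumbent earns 20 sequentially versus 20 at the Nash outcome: unchanged.

unchanged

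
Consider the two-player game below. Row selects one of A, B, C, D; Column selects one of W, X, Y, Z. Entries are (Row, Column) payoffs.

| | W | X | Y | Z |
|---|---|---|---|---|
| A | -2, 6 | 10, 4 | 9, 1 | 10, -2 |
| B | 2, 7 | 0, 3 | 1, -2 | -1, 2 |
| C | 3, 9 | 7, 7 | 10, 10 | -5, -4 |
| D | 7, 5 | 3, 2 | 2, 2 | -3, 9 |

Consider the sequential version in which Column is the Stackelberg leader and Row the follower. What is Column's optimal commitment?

Solve by backward induction (Column leads).
- W: BR = D, leader payoff 5.
- X: BR = A, leader payoff 4.
- Y: BR = C, leader payoff 10.
- Z: BR = A, leader payoff -2.
Among 5, 4, 10, -2, the best is 10 at Y. Subgame-perfect outcome: (C, Y) with payoffs (10, 10).

Y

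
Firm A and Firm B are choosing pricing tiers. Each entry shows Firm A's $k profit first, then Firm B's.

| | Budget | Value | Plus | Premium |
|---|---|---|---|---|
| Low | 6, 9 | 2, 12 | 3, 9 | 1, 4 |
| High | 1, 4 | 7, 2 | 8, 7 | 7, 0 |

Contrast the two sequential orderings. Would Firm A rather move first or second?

first

If Firm A leads: Firm B's best replies are Low→Value, High→Plus; Firm A's induced payoffs 2, 8; outcome (High, Plus), payoffs (8, 7).
If Firm B leads: Firm A's best replies are Budget→Low, Value→High, Plus→High, Premium→High; Firm B's induced payoffs 9, 2, 7, 0; outcome (Low, Budget), payoffs (6, 9).
Firm A gets 8 moving first and 6 moving second, so Firm A prefers to move first.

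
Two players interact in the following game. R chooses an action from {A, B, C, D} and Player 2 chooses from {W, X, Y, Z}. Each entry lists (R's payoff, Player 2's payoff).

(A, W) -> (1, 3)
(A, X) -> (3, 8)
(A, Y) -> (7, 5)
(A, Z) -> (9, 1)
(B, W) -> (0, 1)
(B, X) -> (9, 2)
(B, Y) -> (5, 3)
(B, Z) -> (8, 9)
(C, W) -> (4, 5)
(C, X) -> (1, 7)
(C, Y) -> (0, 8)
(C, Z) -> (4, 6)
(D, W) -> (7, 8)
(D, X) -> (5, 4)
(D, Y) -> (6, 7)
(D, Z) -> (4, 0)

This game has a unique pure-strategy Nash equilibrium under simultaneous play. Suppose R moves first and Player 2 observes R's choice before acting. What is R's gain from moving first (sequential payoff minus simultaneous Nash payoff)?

Work backward from Player 2's decision.
- A: BR = X, leader payoff 3.
- B: BR = Z, leader payoff 8.
- C: BR = Y, leader payoff 0.
- D: BR = W, leader payoff 7.
Among 3, 8, 0, 7, the best is 8 at B. Subgame-perfect outcome: (B, Z) with payoffs (8, 9).
Now find the simultaneous Nash equilibrium.
R's best replies: W→D; X→B; Y→A; Z→A.
Player 2's best replies: A→X; B→Z; C→Y; D→W.
Only (D, W) has each player best-responding; Nash payoffs (7, 8).
R's commitment gain: 8 − 7 = 1.

1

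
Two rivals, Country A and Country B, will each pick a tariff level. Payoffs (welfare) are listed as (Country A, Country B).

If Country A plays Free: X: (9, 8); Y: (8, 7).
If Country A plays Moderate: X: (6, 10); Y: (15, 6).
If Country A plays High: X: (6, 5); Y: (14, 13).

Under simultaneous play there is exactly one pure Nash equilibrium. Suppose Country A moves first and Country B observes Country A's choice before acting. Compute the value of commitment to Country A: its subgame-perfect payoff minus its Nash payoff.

5

Country B best-responds to each possible Country A move:
- Free → Country B plays X (best of 8, 7); Country A gets 9.
- Moderate → Country B plays X (best of 10, 6); Country A gets 6.
- High → Country B plays Y (best of 5, 13); Country A gets 14.
Among 9, 6, 14, the best is 14 at High. Subgame-perfect outcome: (High, Y) with payoffs (14, 13).
Now find the simultaneous Nash equilibrium.
Country A's best replies: X→Free; Y→Moderate.
Country B's best replies: Free→X; Moderate→X; High→Y.
Only (Free, X) has each player best-responding; Nash payoffs (9, 8).
Country A's commitment gain: 14 − 9 = 5.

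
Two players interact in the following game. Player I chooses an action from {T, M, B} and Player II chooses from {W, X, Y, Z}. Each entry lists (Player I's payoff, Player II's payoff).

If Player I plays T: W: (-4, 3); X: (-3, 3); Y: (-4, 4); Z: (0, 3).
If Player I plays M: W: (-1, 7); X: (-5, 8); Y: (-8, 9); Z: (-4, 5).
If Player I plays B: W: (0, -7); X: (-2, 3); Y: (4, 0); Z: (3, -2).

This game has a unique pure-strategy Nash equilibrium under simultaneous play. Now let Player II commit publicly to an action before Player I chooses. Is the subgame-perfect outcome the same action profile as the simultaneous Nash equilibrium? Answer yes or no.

yes

Work backward from Player I's decision.
- W → Player I plays B (best of -4, -1, 0); Player II gets -7.
- X → Player I plays B (best of -3, -5, -2); Player II gets 3.
- Y → Player I plays B (best of -4, -8, 4); Player II gets 0.
- Z → Player I plays B (best of 0, -4, 3); Player II gets -2.
Among -7, 3, 0, -2, the best is 3 at X. Subgame-perfect outcome: (B, X) with payoffs (-2, 3).
Now find the simultaneous Nash equilibrium.
Player I's best replies: W→B; X→B; Y→B; Z→B.
Player II's best replies: T→Y; M→Y; B→X.
Only (B, X) has each player best-responding; Nash payoffs (-2, 3).
Sequential outcome (B, X) coincides with the Nash profile (B, X).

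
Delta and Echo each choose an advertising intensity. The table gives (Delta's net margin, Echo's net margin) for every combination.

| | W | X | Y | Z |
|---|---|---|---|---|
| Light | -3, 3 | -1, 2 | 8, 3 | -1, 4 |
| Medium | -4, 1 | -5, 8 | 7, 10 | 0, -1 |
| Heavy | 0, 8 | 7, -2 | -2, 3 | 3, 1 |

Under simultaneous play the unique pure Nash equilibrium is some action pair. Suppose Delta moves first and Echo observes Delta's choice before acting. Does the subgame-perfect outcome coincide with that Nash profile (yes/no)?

no

Solve by backward induction (Delta leads).
- Light: BR = Z, leader payoff -1.
- Medium: BR = Y, leader payoff 7.
- Heavy: BR = W, leader payoff 0.
Among -1, 7, 0, the best is 7 at Medium. Subgame-perfect outcome: (Medium, Y) with payoffs (7, 10).
Under simultaneous play:
Delta's best replies: W→Heavy; X→Heavy; Y→Light; Z→Heavy.
Echo's best replies: Light→Z; Medium→Y; Heavy→W.
The unique mutual best reply is (Heavy, W), giving (0, 8).
Sequential outcome (Medium, Y) differs from the Nash profile (Heavy, W).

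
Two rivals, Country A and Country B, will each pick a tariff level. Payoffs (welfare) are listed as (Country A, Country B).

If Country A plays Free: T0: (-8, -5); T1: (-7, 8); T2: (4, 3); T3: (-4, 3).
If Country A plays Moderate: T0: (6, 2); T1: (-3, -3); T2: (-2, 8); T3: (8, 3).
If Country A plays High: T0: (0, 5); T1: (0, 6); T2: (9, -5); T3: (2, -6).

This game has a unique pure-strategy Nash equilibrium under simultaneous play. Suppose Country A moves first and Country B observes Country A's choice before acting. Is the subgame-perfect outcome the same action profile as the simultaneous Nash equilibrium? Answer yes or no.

Work backward from Country B's decision.
- Free: BR = T1, leader payoff -7.
- Moderate: BR = T2, leader payoff -2.
- High: BR = T1, leader payoff 0.
Country A's induced payoffs are -7, -2, 0, so Country A commits to High. Subgame-perfect outcome: (High, T1) with payoffs (0, 6).
For the simultaneous game, intersect best replies.
Country A's best replies: T0→Moderate; T1→High; T2→High; T3→Moderate.
Country B's best replies: Free→T1; Moderate→T2; High→T1.
The unique mutual best reply is (High, T1), giving (0, 6).
Sequential outcome (High, T1) coincides with the Nash profile (High, T1).

yes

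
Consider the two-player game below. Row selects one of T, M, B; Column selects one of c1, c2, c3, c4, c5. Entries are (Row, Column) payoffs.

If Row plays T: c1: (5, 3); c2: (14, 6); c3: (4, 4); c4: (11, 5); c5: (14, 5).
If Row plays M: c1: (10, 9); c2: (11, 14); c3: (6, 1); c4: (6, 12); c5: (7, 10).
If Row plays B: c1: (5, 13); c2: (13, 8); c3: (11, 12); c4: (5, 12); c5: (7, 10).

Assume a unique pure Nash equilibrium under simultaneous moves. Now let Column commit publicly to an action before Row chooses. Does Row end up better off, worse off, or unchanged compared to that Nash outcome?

Work backward from Row's decision.
- c1: Row compares 5, 10, 5 and picks M; Column would get 9.
- c2: Row compares 14, 11, 13 and picks T; Column would get 6.
- c3: Row compares 4, 6, 11 and picks B; Column would get 12.
- c4: Row compares 11, 6, 5 and picks T; Column would get 5.
- c5: Row compares 14, 7, 7 and picks T; Column would get 5.
Maximizing over 9, 6, 12, 5, 5, Column chooses c3. Subgame-perfect outcome: (B, c3) with payoffs (11, 12).
Under simultaneous play:
Row's best replies: c1→M; c2→T; c3→B; c4→T; c5→T.
Column's best replies: T→c2; M→c2; B→c1.
Only (T, c2) has each player best-responding; Nash payoffs (14, 6).
Row earns 11 sequentially versus 14 at the Nash outcome: worse off.

worse off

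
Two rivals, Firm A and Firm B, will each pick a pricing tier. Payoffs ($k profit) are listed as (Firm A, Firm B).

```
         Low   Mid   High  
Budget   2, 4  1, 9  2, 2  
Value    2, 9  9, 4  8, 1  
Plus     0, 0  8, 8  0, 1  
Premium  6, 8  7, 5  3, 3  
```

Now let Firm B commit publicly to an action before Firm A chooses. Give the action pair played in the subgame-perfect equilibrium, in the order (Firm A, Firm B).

(Premium, Low)

Firm A best-responds to each possible Firm B move:
- Low: BR = Premium, leader payoff 8.
- Mid: BR = Value, leader payoff 4.
- High: BR = Value, leader payoff 1.
Maximizing over 8, 4, 1, Firm B chooses Low. Subgame-perfect outcome: (Premium, Low) with payoffs (6, 8).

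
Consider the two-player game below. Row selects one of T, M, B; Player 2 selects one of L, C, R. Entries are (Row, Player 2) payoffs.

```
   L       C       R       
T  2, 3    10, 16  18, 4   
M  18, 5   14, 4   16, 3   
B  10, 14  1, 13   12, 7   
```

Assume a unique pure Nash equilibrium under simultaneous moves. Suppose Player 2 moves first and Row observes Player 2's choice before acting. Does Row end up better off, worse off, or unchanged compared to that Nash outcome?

unchanged

Work backward from Row's decision.
- L: BR = M, leader payoff 5.
- C: BR = M, leader payoff 4.
- R: BR = T, leader payoff 4.
Player 2's induced payoffs are 5, 4, 4, so Player 2 commits to L. Subgame-perfect outcome: (M, L) with payoffs (18, 5).
Now find the simultaneous Nash equilibrium.
Row's best replies: L→M; C→M; R→T.
Player 2's best replies: T→C; M→L; B→L.
Only (M, L) has each player best-responding; Nash payoffs (18, 5).
Row earns 18 sequentially versus 18 at the Nash outcome: unchanged.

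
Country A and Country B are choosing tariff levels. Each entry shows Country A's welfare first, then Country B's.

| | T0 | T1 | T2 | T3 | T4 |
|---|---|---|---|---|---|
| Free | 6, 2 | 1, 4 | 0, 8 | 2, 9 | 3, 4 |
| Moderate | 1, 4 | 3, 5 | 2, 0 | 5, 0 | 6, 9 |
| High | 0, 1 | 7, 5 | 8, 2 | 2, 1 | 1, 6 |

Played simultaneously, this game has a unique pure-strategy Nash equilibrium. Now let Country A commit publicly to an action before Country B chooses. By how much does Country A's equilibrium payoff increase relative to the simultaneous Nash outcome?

0

Solve by backward induction (Country A leads).
- Free: Country B compares 2, 4, 8, 9, 4 and picks T3; Country A would get 2.
- Moderate: Country B compares 4, 5, 0, 0, 9 and picks T4; Country A would get 6.
- High: Country B compares 1, 5, 2, 1, 6 and picks T4; Country A would get 1.
Maximizing over 2, 6, 1, Country A chooses Moderate. Subgame-perfect outcome: (Moderate, T4) with payoffs (6, 9).
Under simultaneous play:
Country A's best replies: T0→Free; T1→High; T2→High; T3→Moderate; T4→Moderate.
Country B's best replies: Free→T3; Moderate→T4; High→T4.
The unique mutual best reply is (Moderate, T4), giving (6, 9).
Country A's commitment gain: 6 − 6 = 0.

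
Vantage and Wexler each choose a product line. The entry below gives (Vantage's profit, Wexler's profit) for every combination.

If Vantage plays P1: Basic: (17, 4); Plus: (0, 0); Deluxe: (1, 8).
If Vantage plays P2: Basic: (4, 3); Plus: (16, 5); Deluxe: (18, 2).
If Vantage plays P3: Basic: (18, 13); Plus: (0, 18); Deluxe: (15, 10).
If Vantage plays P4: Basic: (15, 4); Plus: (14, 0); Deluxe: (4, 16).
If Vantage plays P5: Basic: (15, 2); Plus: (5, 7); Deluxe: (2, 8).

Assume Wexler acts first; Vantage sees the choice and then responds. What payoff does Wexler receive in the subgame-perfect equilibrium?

13

Work backward from Vantage's decision.
- Basic: BR = P3, leader payoff 13.
- Plus: BR = P2, leader payoff 5.
- Deluxe: BR = P2, leader payoff 2.
Among 13, 5, 2, the best is 13 at Basic. Subgame-perfect outcome: (P3, Basic) with payoffs (18, 13).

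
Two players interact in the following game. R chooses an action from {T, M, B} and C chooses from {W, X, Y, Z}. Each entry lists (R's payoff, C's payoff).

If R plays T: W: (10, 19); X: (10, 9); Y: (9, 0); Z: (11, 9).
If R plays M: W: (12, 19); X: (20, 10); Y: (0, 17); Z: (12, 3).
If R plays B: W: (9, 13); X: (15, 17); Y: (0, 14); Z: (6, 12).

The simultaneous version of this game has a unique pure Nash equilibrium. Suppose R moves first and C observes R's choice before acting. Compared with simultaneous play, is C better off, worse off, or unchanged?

Solve by backward induction (R leads).
- T → C plays W (best of 19, 9, 0, 9); R gets 10.
- M → C plays W (best of 19, 10, 17, 3); R gets 12.
- B → C plays X (best of 13, 17, 14, 12); R gets 15.
Among 10, 12, 15, the best is 15 at B. Subgame-perfect outcome: (B, X) with payoffs (15, 17).
For the simultaneous game, intersect best replies.
R's best replies: W→M; X→M; Y→T; Z→M.
C's best replies: T→W; M→W; B→X.
Only (M, W) has each player best-responding; Nash payoffs (12, 19).
C earns 17 sequentially versus 19 at the Nash outcome: worse off.

worse off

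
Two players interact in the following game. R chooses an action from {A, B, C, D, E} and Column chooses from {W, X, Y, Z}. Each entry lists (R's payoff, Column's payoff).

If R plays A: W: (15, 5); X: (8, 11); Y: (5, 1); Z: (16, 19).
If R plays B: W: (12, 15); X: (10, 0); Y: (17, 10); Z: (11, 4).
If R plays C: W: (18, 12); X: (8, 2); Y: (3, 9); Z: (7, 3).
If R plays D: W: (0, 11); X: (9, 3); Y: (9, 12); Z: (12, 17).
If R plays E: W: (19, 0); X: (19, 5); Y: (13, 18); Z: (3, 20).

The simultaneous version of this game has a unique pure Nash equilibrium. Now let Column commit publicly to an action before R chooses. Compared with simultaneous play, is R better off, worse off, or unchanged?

R best-responds to each possible Column move:
- W: R compares 15, 12, 18, 0, 19 and picks E; Column would get 0.
- X: R compares 8, 10, 8, 9, 19 and picks E; Column would get 5.
- Y: R compares 5, 17, 3, 9, 13 and picks B; Column would get 10.
- Z: R compares 16, 11, 7, 12, 3 and picks A; Column would get 19.
Maximizing over 0, 5, 10, 19, Column chooses Z. Subgame-perfect outcome: (A, Z) with payoffs (16, 19).
Under simultaneous play:
R's best replies: W→E; X→E; Y→B; Z→A.
Column's best replies: A→Z; B→W; C→W; D→Z; E→Z.
Only (A, Z) has each player best-responding; Nash payoffs (16, 19).
R earns 16 sequentially versus 16 at the Nash outcome: unchanged.

unchanged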